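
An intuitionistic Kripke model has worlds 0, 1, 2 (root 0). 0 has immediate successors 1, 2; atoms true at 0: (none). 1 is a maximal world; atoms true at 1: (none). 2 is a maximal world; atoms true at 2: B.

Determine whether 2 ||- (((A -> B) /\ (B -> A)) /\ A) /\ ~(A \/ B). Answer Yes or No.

2 ||-/- (((A -> B) /\ (B -> A)) /\ A) /\ ~(A \/ B) since 2 fails ((A -> B) /\ (B -> A)) /\ A.

No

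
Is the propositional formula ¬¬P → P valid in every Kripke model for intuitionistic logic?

No

This is double-negation elimination, which is not intuitionistically valid.
A Kripke countermodel: worlds w0, w1; order generated by w0 ≤ w1; atoms true at each world — w0:{}; w1:{P}.
w0 ⊮ ¬¬P → P: already at w0 itself, w0 ⊩ ¬¬P but w0 ⊮ P.
w0 lacks atom P, so w0 ⊮ P.
So the root w0 does not force the formula.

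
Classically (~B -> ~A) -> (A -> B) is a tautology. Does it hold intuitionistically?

No

This is the converse of contraposition, which is not intuitionistically valid.
A Kripke countermodel: worlds w0, w1; order generated by w0 <= w1; atoms true at each world — w0:{A}; w1:{A,B}.
w0 ||-/- (~B -> ~A) -> (A -> B): already at w0 itself, w0 ||- ~B -> ~A but w0 ||-/- A -> B.
w0 ||-/- A -> B: already at w0 itself, w0 ||- A but w0 ||-/- B.
w0 lacks atom B, so w0 ||-/- B.
So the root w0 does not force the formula.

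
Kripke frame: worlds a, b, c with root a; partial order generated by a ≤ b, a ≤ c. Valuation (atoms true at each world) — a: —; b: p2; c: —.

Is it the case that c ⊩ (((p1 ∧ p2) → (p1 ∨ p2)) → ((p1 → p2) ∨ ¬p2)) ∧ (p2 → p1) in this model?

Yes

c ⊩ (((p1 ∧ p2) → (p1 ∨ p2)) → ((p1 → p2) ∨ ¬p2)) ∧ (p2 → p1) since c forces both conjuncts.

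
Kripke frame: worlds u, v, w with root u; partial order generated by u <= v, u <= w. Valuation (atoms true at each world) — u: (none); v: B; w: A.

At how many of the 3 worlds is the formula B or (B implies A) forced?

2

u: does not force it — u does not force B or (B implies A): neither disjunct is forced at u.
v: forces it.
w: forces it.
Worlds forcing the formula: {v, w}.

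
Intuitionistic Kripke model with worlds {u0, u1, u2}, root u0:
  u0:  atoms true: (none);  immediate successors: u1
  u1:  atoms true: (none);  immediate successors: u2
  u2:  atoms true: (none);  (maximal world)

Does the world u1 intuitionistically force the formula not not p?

No

u1 does not force not not p since u1 is accessible from u1 and u1 forces not p.
u1 forces not p: no world accessible from u1 forces p.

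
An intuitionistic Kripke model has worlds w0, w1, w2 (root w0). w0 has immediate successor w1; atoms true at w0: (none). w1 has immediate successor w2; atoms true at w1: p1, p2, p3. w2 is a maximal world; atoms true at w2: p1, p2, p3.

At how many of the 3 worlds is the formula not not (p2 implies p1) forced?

3

w0: forces it.
w1: forces it.
w2: forces it.
Worlds forcing the formula: {w0, w1, w2}.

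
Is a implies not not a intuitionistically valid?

This is double-negation introduction, which is intuitionistically derivable.
If a world forces a then every accessible world forces a (persistence), so none forces not a; hence not not a.

Yes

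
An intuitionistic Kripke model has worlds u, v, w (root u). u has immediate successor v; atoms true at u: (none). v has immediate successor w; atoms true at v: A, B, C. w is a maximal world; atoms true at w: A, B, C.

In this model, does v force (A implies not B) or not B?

v does not force (A implies not B) or not B: neither disjunct is forced at v.
v does not force A implies not B: already at v itself, v forces A but v does not force not B.
v does not force not B since v is accessible from v and v forces B.

No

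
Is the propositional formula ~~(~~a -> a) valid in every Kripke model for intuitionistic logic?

This is the double negation of double-negation elimination, which is intuitionistically derivable.
By Glivenko's theorem the double negation of any classical propositional tautology is intuitionistically provable; ~~a -> a is classically a tautology.

Yes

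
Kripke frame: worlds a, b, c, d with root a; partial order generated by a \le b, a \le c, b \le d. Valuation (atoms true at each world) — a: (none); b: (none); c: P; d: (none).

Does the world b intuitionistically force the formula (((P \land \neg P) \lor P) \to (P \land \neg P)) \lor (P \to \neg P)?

b \Vdash (((P \land \neg P) \lor P) \to (P \land \neg P)) \lor (P \to \neg P) via the disjunct ((P \land \neg P) \lor P) \to (P \land \neg P).

Yes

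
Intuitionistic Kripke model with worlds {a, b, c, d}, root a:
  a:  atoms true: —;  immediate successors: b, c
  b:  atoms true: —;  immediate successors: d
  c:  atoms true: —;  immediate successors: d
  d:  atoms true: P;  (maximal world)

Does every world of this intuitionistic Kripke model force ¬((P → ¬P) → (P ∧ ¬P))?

No

Not every world: a ⊮ ¬((P → ¬P) → (P ∧ ¬P)).
a ⊮ ¬((P → ¬P) → (P ∧ ¬P)) since a is accessible from a and a ⊩ (P → ¬P) → (P ∧ ¬P).
a ⊩ (P → ¬P) → (P ∧ ¬P) vacuously: no world accessible from a forces the antecedent P → ¬P.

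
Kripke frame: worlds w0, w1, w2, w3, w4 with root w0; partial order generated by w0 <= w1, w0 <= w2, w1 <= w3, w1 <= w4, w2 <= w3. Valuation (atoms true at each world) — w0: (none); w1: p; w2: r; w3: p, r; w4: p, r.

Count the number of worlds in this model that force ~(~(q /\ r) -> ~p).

5

w0: forces it.
w1: forces it.
w2: forces it.
w3: forces it.
w4: forces it.
Worlds forcing the formula: {w0, w1, w2, w3, w4}.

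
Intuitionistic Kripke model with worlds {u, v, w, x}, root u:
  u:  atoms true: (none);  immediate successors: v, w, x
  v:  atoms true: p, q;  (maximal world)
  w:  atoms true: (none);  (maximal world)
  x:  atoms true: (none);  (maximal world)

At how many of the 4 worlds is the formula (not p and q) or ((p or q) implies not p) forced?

2

u: does not force it — u does not force (not p and q) or ((p or q) implies not p): neither disjunct is forced at u.
v: does not force it — v does not force (not p and q) or ((p or q) implies not p): neither disjunct is forced at v.
w: forces it.
x: forces it.
Worlds forcing the formula: {w, x}.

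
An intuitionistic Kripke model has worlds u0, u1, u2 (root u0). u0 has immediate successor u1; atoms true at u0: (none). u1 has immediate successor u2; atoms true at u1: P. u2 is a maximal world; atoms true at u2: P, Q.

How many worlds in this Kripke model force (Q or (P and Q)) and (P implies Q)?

u0: does not force it — u0 does not force (Q or (P and Q)) and (P implies Q) since u0 fails Q or (P and Q).
u1: does not force it — u1 does not force (Q or (P and Q)) and (P implies Q) since u1 fails Q or (P and Q).
u2: forces it.
Worlds forcing the formula: {u2}.

1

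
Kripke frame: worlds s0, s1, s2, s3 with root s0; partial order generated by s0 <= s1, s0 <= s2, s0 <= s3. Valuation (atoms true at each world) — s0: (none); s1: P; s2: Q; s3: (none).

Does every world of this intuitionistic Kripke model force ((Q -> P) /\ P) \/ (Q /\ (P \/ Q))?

No

Not every world: s0 ||-/- ((Q -> P) /\ P) \/ (Q /\ (P \/ Q)).
s0 ||-/- ((Q -> P) /\ P) \/ (Q /\ (P \/ Q)): neither disjunct is forced at s0.
s0 ||-/- (Q -> P) /\ P since s0 fails Q -> P.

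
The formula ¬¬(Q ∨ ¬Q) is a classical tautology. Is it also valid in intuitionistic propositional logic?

This is the double negation of excluded middle, which is intuitionistically derivable.
Assuming ¬(Q ∨ ¬Q): from Q we'd get Q ∨ ¬Q, so ¬Q; but then Q ∨ ¬Q again — contradiction. Hence ¬¬(Q ∨ ¬Q).

Yes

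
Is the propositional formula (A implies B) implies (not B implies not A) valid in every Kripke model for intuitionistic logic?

This is the forward direction of contraposition, which is intuitionistically derivable.
Assume A implies B and not B. If A held then B would follow, contradicting not B; so not A.

Yes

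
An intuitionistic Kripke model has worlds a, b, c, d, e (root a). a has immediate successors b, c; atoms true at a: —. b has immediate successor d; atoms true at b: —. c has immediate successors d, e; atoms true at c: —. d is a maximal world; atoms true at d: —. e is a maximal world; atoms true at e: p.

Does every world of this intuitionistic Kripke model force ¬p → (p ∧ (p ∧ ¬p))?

Not every world: a ⊮ ¬p → (p ∧ (p ∧ ¬p)).
a ⊮ ¬p → (p ∧ (p ∧ ¬p)): at the accessible world b, b ⊩ ¬p but b ⊮ p ∧ (p ∧ ¬p).
b ⊮ p ∧ (p ∧ ¬p) since b fails p.

No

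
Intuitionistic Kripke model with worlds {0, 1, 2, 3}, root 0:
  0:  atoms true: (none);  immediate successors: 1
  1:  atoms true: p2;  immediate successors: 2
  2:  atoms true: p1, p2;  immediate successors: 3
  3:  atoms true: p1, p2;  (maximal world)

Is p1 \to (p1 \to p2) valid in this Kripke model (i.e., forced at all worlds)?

0 \Vdash p1 \to (p1 \to p2): every world accessible from 0 that forces p1 (namely 2, 3) also forces p1 \to p2.
Since the root 0 forces p1 \to (p1 \to p2) and forcing is persistent (monotone upward), every world forces it.

Yes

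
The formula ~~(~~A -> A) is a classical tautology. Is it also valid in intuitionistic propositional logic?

Yes

This is the double negation of double-negation elimination, which is intuitionistically derivable.
By Glivenko's theorem the double negation of any classical propositional tautology is intuitionistically provable; ~~A -> A is classically a tautology.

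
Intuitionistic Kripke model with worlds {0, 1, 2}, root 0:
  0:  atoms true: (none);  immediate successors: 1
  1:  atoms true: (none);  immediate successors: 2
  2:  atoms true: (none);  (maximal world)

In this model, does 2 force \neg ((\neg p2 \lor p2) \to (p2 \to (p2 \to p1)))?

2 \nVdash \neg ((\neg p2 \lor p2) \to (p2 \to (p2 \to p1))) since 2 is accessible from 2 and 2 \Vdash (\neg p2 \lor p2) \to (p2 \to (p2 \to p1)).
2 \Vdash (\neg p2 \lor p2) \to (p2 \to (p2 \to p1)): every world accessible from 2 that forces \neg p2 \lor p2 (namely 2) also forces p2 \to (p2 \to p1).

No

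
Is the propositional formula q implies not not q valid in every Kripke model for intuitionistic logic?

Yes

This is double-negation introduction, which is intuitionistically derivable.
If a world forces q then every accessible world forces q (persistence), so none forces not q; hence not not q.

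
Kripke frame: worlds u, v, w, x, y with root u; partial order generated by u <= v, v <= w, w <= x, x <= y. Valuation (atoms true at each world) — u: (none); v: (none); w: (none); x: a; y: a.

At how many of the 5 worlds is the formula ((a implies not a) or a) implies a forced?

u: forces it.
v: forces it.
w: forces it.
x: forces it.
y: forces it.
Worlds forcing the formula: {u, v, w, x, y}.

5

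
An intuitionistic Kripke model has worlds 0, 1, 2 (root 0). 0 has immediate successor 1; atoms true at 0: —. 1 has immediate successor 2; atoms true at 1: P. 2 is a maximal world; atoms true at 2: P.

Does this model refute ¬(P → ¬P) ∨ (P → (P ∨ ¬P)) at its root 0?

0 ⊩ ¬(P → ¬P) ∨ (P → (P ∨ ¬P)) via the disjunct ¬(P → ¬P).
So the root 0 forces ¬(P → ¬P) ∨ (P → (P ∨ ¬P)); the model is not a countermodel.

No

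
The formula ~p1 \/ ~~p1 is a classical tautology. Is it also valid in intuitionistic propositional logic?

No

This is the weak law of excluded middle, which is not intuitionistically valid.
A Kripke countermodel: worlds 0, 1, 2; order generated by 0 <= 1, 0 <= 2; atoms true at each world — 0:{}; 1:{p1}; 2:{}.
0 ||-/- ~p1 \/ ~~p1: neither disjunct is forced at 0.
0 ||-/- ~p1 since 1 is accessible from 0 and 1 ||- p1.
So the root 0 does not force the formula.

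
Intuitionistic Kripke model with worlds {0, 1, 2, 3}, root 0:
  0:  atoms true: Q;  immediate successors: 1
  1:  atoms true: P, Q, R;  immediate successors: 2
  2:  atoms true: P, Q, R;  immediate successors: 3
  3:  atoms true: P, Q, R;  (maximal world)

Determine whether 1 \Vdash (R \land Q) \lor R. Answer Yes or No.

Yes

1 \Vdash (R \land Q) \lor R via the disjunct R \land Q.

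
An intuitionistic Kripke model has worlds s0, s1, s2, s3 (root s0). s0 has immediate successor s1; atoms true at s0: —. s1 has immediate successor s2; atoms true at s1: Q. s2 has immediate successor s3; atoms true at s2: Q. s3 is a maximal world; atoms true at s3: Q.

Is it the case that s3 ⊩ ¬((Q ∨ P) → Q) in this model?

s3 ⊮ ¬((Q ∨ P) → Q) since s3 is accessible from s3 and s3 ⊩ (Q ∨ P) → Q.
s3 ⊩ (Q ∨ P) → Q: every world accessible from s3 that forces Q ∨ P (namely s3) also forces Q.

No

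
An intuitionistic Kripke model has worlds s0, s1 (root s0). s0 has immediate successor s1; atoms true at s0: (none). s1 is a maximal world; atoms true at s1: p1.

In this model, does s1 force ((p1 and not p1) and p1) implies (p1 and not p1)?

Yes

s1 forces ((p1 and not p1) and p1) implies (p1 and not p1) vacuously: no world accessible from s1 forces the antecedent (p1 and not p1) and p1.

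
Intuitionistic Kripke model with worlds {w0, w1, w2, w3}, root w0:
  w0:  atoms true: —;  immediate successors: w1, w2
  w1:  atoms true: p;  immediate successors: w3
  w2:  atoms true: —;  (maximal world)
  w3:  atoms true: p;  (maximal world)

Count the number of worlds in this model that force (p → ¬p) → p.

w0: does not force it — w0 ⊮ (p → ¬p) → p: at the accessible world w2, w2 ⊩ p → ¬p but w2 ⊮ p.
w1: forces it.
w2: does not force it — w2 ⊮ (p → ¬p) → p: already at w2 itself, w2 ⊩ p → ¬p but w2 ⊮ p.
w3: forces it.
Worlds forcing the formula: {w1, w3}.

2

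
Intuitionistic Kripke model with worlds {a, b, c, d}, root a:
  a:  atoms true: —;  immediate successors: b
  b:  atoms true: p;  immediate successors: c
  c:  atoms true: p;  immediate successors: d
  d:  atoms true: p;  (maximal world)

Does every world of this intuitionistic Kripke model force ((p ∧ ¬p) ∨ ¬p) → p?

Yes

a ⊩ ((p ∧ ¬p) ∨ ¬p) → p vacuously: no world accessible from a forces the antecedent (p ∧ ¬p) ∨ ¬p.
Since the root a forces ((p ∧ ¬p) ∨ ¬p) → p and forcing is persistent (monotone upward), every world forces it.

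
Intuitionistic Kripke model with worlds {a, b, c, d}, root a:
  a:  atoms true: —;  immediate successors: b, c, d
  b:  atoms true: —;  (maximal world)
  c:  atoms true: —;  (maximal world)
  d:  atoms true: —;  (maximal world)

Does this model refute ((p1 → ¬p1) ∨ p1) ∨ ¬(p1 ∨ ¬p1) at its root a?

No

a ⊩ ((p1 → ¬p1) ∨ p1) ∨ ¬(p1 ∨ ¬p1) via the disjunct (p1 → ¬p1) ∨ p1.
So the root a forces ((p1 → ¬p1) ∨ p1) ∨ ¬(p1 ∨ ¬p1); the model is not a countermodel.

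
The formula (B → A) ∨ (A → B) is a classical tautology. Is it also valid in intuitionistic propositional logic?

No

This is the Gödel–Dummett linearity axiom, which is not intuitionistically valid.
A Kripke countermodel: worlds u0, u1, u2; order generated by u0 ≤ u1, u0 ≤ u2; atoms true at each world — u0:{}; u1:{B}; u2:{A}.
u0 ⊮ (B → A) ∨ (A → B): neither disjunct is forced at u0.
u0 ⊮ B → A: at the accessible world u1, u1 ⊩ B but u1 ⊮ A.
u1 lacks atom A, so u1 ⊮ A.
So the root u0 does not force the formula.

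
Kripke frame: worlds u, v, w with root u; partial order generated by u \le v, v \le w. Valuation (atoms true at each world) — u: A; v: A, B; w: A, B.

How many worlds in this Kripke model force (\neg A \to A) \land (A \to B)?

u: does not force it — u \nVdash (\neg A \to A) \land (A \to B) since u fails A \to B.
v: forces it.
w: forces it.
Worlds forcing the formula: {v, w}.

2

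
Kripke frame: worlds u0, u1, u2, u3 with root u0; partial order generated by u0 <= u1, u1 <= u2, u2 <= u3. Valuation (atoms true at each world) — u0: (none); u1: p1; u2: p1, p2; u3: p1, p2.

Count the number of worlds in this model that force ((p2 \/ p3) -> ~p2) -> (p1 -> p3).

4

u0: forces it.
u1: forces it.
u2: forces it.
u3: forces it.
Worlds forcing the formula: {u0, u1, u2, u3}.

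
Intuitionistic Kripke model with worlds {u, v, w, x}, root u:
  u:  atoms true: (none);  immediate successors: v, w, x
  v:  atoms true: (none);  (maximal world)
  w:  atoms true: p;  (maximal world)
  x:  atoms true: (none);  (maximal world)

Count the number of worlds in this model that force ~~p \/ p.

1

u: does not force it — u ||-/- ~~p \/ p: neither disjunct is forced at u.
v: does not force it — v ||-/- ~~p \/ p: neither disjunct is forced at v.
w: forces it.
x: does not force it — x ||-/- ~~p \/ p: neither disjunct is forced at x.
Worlds forcing the formula: {w}.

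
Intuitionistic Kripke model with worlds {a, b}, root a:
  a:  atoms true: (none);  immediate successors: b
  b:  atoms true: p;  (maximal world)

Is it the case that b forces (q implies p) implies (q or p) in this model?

b forces (q implies p) implies (q or p): every world accessible from b that forces q implies p (namely b) also forces q or p.

Yes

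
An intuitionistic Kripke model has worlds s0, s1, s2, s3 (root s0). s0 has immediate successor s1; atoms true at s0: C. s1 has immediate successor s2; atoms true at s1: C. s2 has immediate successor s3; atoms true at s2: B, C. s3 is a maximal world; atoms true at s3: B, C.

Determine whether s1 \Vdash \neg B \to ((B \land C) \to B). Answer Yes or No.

Yes

s1 \Vdash \neg B \to ((B \land C) \to B) vacuously: no world accessible from s1 forces the antecedent \neg B.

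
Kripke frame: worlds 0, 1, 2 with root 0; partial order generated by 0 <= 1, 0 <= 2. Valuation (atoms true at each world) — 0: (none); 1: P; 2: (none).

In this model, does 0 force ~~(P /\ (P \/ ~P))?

0 ||-/- ~~(P /\ (P \/ ~P)) since 2 is accessible from 0 and 2 ||- ~(P /\ (P \/ ~P)).
2 ||- ~(P /\ (P \/ ~P)): no world accessible from 2 forces P /\ (P \/ ~P).

No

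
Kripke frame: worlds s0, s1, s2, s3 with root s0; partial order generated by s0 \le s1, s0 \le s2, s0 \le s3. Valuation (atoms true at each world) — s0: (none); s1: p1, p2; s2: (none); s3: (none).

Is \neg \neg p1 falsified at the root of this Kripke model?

Yes

s0 \nVdash \neg \neg p1 since s2 is accessible from s0 and s2 \Vdash \neg p1.
s2 \Vdash \neg p1: no world accessible from s2 forces p1.
So the root s0 does not force \neg \neg p1; the model is a countermodel.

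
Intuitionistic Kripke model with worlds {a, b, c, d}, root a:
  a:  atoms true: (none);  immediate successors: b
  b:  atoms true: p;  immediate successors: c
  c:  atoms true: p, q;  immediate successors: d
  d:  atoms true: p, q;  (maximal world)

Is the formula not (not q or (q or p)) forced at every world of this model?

No

Not every world: a does not force not (not q or (q or p)).
a does not force not (not q or (q or p)) since b is accessible from a and b forces not q or (q or p).
b forces not q or (q or p) via the disjunct q or p.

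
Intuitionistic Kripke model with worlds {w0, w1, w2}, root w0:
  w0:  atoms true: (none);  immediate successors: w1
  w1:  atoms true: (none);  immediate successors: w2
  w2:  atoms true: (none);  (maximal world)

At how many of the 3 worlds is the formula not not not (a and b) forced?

3

w0: forces it.
w1: forces it.
w2: forces it.
Worlds forcing the formula: {w0, w1, w2}.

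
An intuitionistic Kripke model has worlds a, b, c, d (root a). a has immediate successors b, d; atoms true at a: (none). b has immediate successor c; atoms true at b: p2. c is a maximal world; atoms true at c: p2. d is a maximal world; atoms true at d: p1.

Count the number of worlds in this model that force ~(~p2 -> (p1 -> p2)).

a: does not force it — a ||-/- ~(~p2 -> (p1 -> p2)) since b is accessible from a and b ||- ~p2 -> (p1 -> p2).
b: does not force it — b ||-/- ~(~p2 -> (p1 -> p2)) since b is accessible from b and b ||- ~p2 -> (p1 -> p2).
c: does not force it — c ||-/- ~(~p2 -> (p1 -> p2)) since c is accessible from c and c ||- ~p2 -> (p1 -> p2).
d: forces it.
Worlds forcing the formula: {d}.

1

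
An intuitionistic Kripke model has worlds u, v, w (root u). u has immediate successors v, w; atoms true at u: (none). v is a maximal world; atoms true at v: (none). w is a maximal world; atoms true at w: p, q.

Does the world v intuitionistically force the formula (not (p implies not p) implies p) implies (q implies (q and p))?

Yes

v forces (not (p implies not p) implies p) implies (q implies (q and p)): every world accessible from v that forces not (p implies not p) implies p (namely v) also forces q implies (q and p).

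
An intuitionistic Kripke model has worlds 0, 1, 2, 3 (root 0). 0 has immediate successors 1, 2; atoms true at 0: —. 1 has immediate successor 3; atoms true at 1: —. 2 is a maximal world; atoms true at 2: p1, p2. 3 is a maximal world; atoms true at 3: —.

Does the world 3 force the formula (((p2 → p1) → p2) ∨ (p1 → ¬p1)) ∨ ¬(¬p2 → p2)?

Yes

3 ⊩ (((p2 → p1) → p2) ∨ (p1 → ¬p1)) ∨ ¬(¬p2 → p2) via the disjunct ((p2 → p1) → p2) ∨ (p1 → ¬p1).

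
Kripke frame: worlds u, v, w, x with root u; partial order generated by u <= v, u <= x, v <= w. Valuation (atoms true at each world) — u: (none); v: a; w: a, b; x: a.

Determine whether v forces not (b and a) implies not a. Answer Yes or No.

Yes

v forces not (b and a) implies not a vacuously: no world accessible from v forces the antecedent not (b and a).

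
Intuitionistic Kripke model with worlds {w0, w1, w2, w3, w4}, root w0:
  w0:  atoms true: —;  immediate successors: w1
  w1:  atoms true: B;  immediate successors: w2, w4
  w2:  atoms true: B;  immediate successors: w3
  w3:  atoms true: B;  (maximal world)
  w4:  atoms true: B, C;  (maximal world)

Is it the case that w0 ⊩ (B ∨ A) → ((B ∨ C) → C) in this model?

w0 ⊮ (B ∨ A) → ((B ∨ C) → C): at the accessible world w1, w1 ⊩ B ∨ A but w1 ⊮ (B ∨ C) → C.
w1 ⊮ (B ∨ C) → C: already at w1 itself, w1 ⊩ B ∨ C but w1 ⊮ C.
w1 lacks atom C, so w1 ⊮ C.

No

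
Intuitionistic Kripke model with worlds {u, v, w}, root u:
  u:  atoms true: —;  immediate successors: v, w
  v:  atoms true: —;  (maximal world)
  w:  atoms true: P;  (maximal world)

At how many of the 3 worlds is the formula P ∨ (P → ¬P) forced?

u: does not force it — u ⊮ P ∨ (P → ¬P): neither disjunct is forced at u.
v: forces it.
w: forces it.
Worlds forcing the formula: {v, w}.

2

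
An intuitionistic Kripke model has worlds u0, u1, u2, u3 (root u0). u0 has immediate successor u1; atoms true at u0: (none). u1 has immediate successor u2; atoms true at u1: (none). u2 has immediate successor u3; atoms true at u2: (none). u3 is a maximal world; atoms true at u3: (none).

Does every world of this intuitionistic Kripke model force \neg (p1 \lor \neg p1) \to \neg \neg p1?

Yes

u0 \Vdash \neg (p1 \lor \neg p1) \to \neg \neg p1 vacuously: no world accessible from u0 forces the antecedent \neg (p1 \lor \neg p1).
Since the root u0 forces \neg (p1 \lor \neg p1) \to \neg \neg p1 and forcing is persistent (monotone upward), every world forces it.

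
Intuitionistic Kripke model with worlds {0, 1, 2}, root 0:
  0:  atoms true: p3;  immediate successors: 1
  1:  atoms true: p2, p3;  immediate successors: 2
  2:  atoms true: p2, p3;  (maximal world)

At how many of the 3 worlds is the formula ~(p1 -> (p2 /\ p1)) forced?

0: does not force it — 0 ||-/- ~(p1 -> (p2 /\ p1)) since 0 is accessible from 0 and 0 ||- p1 -> (p2 /\ p1).
1: does not force it — 1 ||-/- ~(p1 -> (p2 /\ p1)) since 1 is accessible from 1 and 1 ||- p1 -> (p2 /\ p1).
2: does not force it — 2 ||-/- ~(p1 -> (p2 /\ p1)) since 2 is accessible from 2 and 2 ||- p1 -> (p2 /\ p1).
Worlds forcing the formula: { }.

0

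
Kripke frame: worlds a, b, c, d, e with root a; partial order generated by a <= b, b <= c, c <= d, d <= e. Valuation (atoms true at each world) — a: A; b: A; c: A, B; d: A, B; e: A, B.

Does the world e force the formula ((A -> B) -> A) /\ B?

Yes

e ||- ((A -> B) -> A) /\ B since e forces both conjuncts.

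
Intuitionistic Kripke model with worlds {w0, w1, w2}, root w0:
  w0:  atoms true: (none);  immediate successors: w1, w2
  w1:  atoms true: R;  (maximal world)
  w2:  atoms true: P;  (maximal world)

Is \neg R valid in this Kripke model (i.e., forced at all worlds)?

No

Not every world: w0 \nVdash \neg R.
w0 \nVdash \neg R since w1 is accessible from w0 and w1 \Vdash R.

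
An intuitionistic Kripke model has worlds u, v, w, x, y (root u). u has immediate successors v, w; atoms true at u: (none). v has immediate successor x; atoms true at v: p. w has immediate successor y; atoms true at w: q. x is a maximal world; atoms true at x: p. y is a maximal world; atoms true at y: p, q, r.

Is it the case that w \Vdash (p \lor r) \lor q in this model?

w \Vdash (p \lor r) \lor q via the disjunct q.

Yes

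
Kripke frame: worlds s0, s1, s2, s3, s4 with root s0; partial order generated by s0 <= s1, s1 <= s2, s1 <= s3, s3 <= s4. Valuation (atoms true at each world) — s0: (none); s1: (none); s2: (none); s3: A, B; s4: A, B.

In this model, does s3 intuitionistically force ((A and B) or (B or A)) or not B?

s3 forces ((A and B) or (B or A)) or not B via the disjunct (A and B) or (B or A).

Yes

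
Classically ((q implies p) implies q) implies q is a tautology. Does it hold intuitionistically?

No

This is Peirce's law, which is not intuitionistically valid.
A Kripke countermodel: worlds a, b; order generated by a <= b; atoms true at each world — a:{}; b:{q}.
a does not force ((q implies p) implies q) implies q: already at a itself, a forces (q implies p) implies q but a does not force q.
a lacks atom q, so a does not force q.
So the root a does not force the formula.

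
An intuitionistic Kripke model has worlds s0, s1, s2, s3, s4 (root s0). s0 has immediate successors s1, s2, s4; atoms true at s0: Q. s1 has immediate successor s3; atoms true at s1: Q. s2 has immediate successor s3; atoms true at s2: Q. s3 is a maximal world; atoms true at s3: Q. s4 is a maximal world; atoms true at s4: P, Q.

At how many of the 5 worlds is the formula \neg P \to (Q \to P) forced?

s0: does not force it — s0 \nVdash \neg P \to (Q \to P): at the accessible world s1, s1 \Vdash \neg P but s1 \nVdash Q \to P.
s1: does not force it.
s2: does not force it.
s3: does not force it.
s4: forces it.
Worlds forcing the formula: {s4}.

1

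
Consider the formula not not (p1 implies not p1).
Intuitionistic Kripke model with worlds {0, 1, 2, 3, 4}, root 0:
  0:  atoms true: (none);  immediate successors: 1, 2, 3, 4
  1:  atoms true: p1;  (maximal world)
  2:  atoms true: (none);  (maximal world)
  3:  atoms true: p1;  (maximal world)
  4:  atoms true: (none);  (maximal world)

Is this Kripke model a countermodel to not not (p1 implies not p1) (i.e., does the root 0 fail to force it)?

0 does not force not not (p1 implies not p1) since 1 is accessible from 0 and 1 forces not (p1 implies not p1).
1 forces not (p1 implies not p1): no world accessible from 1 forces p1 implies not p1.
So the root 0 does not force not not (p1 implies not p1); the model is a countermodel.

Yes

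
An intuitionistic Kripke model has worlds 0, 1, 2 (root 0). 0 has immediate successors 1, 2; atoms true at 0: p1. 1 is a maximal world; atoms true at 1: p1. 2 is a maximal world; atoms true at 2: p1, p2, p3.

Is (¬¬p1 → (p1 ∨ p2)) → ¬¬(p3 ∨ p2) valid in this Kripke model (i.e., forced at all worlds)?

Not every world: 0 ⊮ (¬¬p1 → (p1 ∨ p2)) → ¬¬(p3 ∨ p2).
0 ⊮ (¬¬p1 → (p1 ∨ p2)) → ¬¬(p3 ∨ p2): already at 0 itself, 0 ⊩ ¬¬p1 → (p1 ∨ p2) but 0 ⊮ ¬¬(p3 ∨ p2).
0 ⊮ ¬¬(p3 ∨ p2) since 1 is accessible from 0 and 1 ⊩ ¬(p3 ∨ p2).
1 ⊩ ¬(p3 ∨ p2): no world accessible from 1 forces p3 ∨ p2.

No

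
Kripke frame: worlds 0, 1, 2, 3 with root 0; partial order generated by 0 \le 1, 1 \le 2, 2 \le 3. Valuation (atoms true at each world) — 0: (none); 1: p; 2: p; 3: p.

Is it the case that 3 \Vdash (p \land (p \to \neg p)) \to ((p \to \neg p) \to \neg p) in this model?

Yes

3 \Vdash (p \land (p \to \neg p)) \to ((p \to \neg p) \to \neg p) vacuously: no world accessible from 3 forces the antecedent p \land (p \to \neg p).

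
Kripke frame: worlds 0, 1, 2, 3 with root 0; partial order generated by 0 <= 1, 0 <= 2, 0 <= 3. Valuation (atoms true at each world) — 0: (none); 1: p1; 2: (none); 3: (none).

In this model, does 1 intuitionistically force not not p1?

1 forces not not p1: no world accessible from 1 forces not p1.

Yes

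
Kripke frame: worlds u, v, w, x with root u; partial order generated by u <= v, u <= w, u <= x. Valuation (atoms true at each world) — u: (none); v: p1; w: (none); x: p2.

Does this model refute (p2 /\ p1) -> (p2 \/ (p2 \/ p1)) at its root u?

u ||- (p2 /\ p1) -> (p2 \/ (p2 \/ p1)) vacuously: no world accessible from u forces the antecedent p2 /\ p1.
So the root u forces (p2 /\ p1) -> (p2 \/ (p2 \/ p1)); the model is not a countermodel.

No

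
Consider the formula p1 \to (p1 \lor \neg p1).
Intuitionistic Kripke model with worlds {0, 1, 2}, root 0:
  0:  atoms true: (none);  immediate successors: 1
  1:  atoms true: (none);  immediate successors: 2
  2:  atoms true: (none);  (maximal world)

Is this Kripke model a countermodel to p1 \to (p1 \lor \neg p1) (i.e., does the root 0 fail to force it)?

No

0 \Vdash p1 \to (p1 \lor \neg p1) vacuously: no world accessible from 0 forces the antecedent p1.
So the root 0 forces p1 \to (p1 \lor \neg p1); the model is not a countermodel.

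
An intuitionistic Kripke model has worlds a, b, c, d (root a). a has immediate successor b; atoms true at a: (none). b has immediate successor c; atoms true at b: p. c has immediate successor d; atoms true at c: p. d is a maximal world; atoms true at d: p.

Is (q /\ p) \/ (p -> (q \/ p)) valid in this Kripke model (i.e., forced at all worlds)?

a ||- (q /\ p) \/ (p -> (q \/ p)) via the disjunct p -> (q \/ p).
Since the root a forces (q /\ p) \/ (p -> (q \/ p)) and forcing is persistent (monotone upward), every world forces it.

Yes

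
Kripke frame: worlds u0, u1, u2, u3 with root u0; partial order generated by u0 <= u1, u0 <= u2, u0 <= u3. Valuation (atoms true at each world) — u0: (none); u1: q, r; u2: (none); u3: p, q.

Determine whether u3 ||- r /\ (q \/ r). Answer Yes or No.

No

u3 ||-/- r /\ (q \/ r) since u3 fails r.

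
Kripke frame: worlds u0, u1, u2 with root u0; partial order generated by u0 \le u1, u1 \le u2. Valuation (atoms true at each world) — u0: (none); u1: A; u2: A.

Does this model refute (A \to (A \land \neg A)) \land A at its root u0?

u0 \nVdash (A \to (A \land \neg A)) \land A since u0 fails A \to (A \land \neg A).
So the root u0 does not force (A \to (A \land \neg A)) \land A; the model is a countermodel.

Yes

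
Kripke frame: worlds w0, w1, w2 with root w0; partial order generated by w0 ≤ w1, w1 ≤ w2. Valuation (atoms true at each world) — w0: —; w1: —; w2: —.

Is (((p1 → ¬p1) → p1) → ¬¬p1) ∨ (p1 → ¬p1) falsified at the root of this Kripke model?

w0 ⊩ (((p1 → ¬p1) → p1) → ¬¬p1) ∨ (p1 → ¬p1) via the disjunct ((p1 → ¬p1) → p1) → ¬¬p1.
So the root w0 forces (((p1 → ¬p1) → p1) → ¬¬p1) ∨ (p1 → ¬p1); the model is not a countermodel.

No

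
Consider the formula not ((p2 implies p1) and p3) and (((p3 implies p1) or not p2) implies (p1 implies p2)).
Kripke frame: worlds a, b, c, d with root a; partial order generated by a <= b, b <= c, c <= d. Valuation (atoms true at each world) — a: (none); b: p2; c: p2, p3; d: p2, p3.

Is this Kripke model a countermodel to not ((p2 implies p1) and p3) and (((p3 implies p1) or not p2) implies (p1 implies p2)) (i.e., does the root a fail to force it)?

a forces not ((p2 implies p1) and p3) and (((p3 implies p1) or not p2) implies (p1 implies p2)) since a forces both conjuncts.
So the root a forces not ((p2 implies p1) and p3) and (((p3 implies p1) or not p2) implies (p1 implies p2)); the model is not a countermodel.

No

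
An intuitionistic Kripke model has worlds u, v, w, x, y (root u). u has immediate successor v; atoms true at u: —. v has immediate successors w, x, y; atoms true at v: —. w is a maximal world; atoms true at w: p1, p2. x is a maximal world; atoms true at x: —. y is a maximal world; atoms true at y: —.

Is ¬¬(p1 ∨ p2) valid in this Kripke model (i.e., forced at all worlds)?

No

Not every world: u ⊮ ¬¬(p1 ∨ p2).
u ⊮ ¬¬(p1 ∨ p2) since x is accessible from u and x ⊩ ¬(p1 ∨ p2).
x ⊩ ¬(p1 ∨ p2): no world accessible from x forces p1 ∨ p2.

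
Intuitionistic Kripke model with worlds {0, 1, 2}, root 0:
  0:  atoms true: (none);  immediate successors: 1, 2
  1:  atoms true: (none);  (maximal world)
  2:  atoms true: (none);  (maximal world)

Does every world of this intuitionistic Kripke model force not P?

0 forces not P: no world accessible from 0 forces P.
Since the root 0 forces not P and forcing is persistent (monotone upward), every world forces it.

Yes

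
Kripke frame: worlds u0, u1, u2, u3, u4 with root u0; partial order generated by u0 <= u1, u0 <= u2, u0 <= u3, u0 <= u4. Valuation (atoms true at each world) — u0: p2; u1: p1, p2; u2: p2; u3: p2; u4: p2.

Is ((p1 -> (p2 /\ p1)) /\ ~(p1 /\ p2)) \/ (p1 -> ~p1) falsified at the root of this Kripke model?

u0 ||-/- ((p1 -> (p2 /\ p1)) /\ ~(p1 /\ p2)) \/ (p1 -> ~p1): neither disjunct is forced at u0.
u0 ||-/- (p1 -> (p2 /\ p1)) /\ ~(p1 /\ p2) since u0 fails ~(p1 /\ p2).
So the root u0 does not force ((p1 -> (p2 /\ p1)) /\ ~(p1 /\ p2)) \/ (p1 -> ~p1); the model is a countermodel.

Yes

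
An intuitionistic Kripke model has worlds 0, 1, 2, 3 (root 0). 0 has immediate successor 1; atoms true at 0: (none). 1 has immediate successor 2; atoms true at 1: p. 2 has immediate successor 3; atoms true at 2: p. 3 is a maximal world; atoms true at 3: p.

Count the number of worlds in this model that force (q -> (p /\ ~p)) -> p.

0: does not force it — 0 ||-/- (q -> (p /\ ~p)) -> p: already at 0 itself, 0 ||- q -> (p /\ ~p) but 0 ||-/- p.
1: forces it.
2: forces it.
3: forces it.
Worlds forcing the formula: {1, 2, 3}.

3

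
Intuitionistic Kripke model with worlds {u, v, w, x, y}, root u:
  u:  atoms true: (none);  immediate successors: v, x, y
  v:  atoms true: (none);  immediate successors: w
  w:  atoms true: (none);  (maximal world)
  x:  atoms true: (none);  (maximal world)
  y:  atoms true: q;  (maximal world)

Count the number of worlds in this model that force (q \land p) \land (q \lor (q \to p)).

u: does not force it — u \nVdash (q \land p) \land (q \lor (q \to p)) since u fails q \land p.
v: does not force it.
w: does not force it.
x: does not force it.
y: does not force it.
Worlds forcing the formula: { }.

0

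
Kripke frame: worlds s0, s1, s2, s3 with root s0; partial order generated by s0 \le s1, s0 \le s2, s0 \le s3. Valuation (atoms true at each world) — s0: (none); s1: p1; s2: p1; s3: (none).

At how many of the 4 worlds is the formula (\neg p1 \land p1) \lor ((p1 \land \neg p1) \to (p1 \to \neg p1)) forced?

s0: forces it.
s1: forces it.
s2: forces it.
s3: forces it.
Worlds forcing the formula: {s0, s1, s2, s3}.

4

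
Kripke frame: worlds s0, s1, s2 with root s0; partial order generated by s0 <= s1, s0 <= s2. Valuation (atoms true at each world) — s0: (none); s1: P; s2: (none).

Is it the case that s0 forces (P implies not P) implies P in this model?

No

s0 does not force (P implies not P) implies P: at the accessible world s2, s2 forces P implies not P but s2 does not force P.
s2 lacks atom P, so s2 does not force P.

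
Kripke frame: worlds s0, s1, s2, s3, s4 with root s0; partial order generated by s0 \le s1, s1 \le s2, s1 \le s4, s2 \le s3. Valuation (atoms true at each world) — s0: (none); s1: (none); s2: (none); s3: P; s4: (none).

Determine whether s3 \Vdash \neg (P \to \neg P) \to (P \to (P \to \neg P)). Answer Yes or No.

s3 \nVdash \neg (P \to \neg P) \to (P \to (P \to \neg P)): already at s3 itself, s3 \Vdash \neg (P \to \neg P) but s3 \nVdash P \to (P \to \neg P).
s3 \nVdash P \to (P \to \neg P): already at s3 itself, s3 \Vdash P but s3 \nVdash P \to \neg P.
s3 \nVdash P \to \neg P: already at s3 itself, s3 \Vdash P but s3 \nVdash \neg P.
s3 \nVdash \neg P since s3 is accessible from s3 and s3 \Vdash P.

No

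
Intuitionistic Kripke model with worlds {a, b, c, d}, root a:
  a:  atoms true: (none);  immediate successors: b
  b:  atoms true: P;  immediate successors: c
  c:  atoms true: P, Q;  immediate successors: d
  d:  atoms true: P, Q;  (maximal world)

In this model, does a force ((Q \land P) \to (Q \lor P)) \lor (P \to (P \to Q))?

a \Vdash ((Q \land P) \to (Q \lor P)) \lor (P \to (P \to Q)) via the disjunct (Q \land P) \to (Q \lor P).

Yes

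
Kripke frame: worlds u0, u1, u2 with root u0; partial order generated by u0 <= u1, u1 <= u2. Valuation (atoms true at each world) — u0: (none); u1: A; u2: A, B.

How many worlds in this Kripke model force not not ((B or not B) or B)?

u0: forces it.
u1: forces it.
u2: forces it.
Worlds forcing the formula: {u0, u1, u2}.

3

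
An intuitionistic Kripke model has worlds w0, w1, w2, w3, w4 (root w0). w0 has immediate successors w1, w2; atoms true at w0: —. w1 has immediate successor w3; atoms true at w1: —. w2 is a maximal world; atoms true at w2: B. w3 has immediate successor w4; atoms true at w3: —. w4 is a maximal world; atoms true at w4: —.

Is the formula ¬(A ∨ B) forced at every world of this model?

No

Not every world: w0 ⊮ ¬(A ∨ B).
w0 ⊮ ¬(A ∨ B) since w2 is accessible from w0 and w2 ⊩ A ∨ B.
w2 ⊩ A ∨ B via the disjunct B.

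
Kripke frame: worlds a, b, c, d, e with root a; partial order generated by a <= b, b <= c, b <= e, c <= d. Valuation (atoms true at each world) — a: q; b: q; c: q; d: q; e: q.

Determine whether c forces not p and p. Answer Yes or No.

c does not force not p and p since c fails p.

No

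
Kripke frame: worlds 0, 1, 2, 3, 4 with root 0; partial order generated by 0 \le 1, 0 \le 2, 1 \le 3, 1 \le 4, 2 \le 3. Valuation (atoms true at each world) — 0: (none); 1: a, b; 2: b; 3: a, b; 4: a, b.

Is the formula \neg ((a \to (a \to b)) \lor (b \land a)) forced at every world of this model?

Not every world: 0 \nVdash \neg ((a \to (a \to b)) \lor (b \land a)).
0 \nVdash \neg ((a \to (a \to b)) \lor (b \land a)) since 0 is accessible from 0 and 0 \Vdash (a \to (a \to b)) \lor (b \land a).
0 \Vdash (a \to (a \to b)) \lor (b \land a) via the disjunct a \to (a \to b).

No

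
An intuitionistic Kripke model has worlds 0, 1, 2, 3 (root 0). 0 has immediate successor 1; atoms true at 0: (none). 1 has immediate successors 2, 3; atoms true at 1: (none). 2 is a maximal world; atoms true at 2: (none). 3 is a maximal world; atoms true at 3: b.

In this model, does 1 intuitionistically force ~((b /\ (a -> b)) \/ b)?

1 ||-/- ~((b /\ (a -> b)) \/ b) since 3 is accessible from 1 and 3 ||- (b /\ (a -> b)) \/ b.
3 ||- (b /\ (a -> b)) \/ b via the disjunct b /\ (a -> b).

No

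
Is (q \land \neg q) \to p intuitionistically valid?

This is an instance of ex falso quodlibet, which is intuitionistically derivable.
No world can force both q and \neg q, so the antecedent q \land \neg q is never forced and the implication holds vacuously at every world.

Yes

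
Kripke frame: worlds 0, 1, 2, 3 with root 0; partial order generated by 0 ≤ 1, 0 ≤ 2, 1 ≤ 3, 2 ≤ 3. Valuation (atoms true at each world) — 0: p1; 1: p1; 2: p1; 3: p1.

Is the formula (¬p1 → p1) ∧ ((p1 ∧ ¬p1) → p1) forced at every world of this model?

Yes

0 ⊩ (¬p1 → p1) ∧ ((p1 ∧ ¬p1) → p1) since 0 forces both conjuncts.
Since the root 0 forces (¬p1 → p1) ∧ ((p1 ∧ ¬p1) → p1) and forcing is persistent (monotone upward), every world forces it.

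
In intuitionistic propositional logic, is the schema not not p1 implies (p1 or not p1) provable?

No

This is a variant of double-negation elimination (deriving excluded middle from double negation), which is not intuitionistically valid.
A Kripke countermodel: worlds a, b; order generated by a <= b; atoms true at each world — a:{}; b:{p1}.
a does not force not not p1 implies (p1 or not p1): already at a itself, a forces not not p1 but a does not force p1 or not p1.
a does not force p1 or not p1: neither disjunct is forced at a.
a lacks atom p1, so a does not force p1.
So the root a does not force the formula.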